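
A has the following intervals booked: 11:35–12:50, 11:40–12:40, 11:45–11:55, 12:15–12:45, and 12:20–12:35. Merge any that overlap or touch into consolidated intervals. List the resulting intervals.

11:35–12:50

11:40–12:40 overlaps/touches 11:35–12:50 → extend to 11:35–12:50.
11:45–11:55 overlaps/touches 11:35–12:50 → extend to 11:35–12:50.
12:15–12:45 overlaps/touches 11:35–12:50 → extend to 11:35–12:50.
12:20–12:35 overlaps/touches 11:35–12:50 → extend to 11:35–12:50.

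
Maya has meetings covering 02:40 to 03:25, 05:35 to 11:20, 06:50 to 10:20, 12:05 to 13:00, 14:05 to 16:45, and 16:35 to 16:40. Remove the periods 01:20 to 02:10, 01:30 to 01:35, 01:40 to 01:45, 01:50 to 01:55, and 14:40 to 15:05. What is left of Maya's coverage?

A, merged: 02:40–03:25, 05:35–11:20, 12:05–13:00, 14:05–16:45.
B, merged: 01:20–02:10, 14:40–15:05.
02:40–03:25: no B overlap → unchanged.
05:35–11:20: no B overlap → unchanged.
12:05–13:00: no B overlap → unchanged.
14:05–16:45 minus B → 14:05–14:40, 15:05–16:45.

02:40–03:25, 05:35–11:20, 12:05–13:00, 14:05–14:40, 15:05–16:45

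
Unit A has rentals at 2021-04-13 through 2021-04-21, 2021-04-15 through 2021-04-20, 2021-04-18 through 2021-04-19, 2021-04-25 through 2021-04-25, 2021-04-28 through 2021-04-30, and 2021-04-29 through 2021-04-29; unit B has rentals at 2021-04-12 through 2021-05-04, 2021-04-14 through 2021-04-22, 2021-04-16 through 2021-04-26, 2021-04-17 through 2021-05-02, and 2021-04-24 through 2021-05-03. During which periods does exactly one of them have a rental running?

A, merged: 2021-04-13 through 2021-04-21, 2021-04-25 through 2021-04-25, 2021-04-28 through 2021-04-30.
B, merged: 2021-04-12 through 2021-05-04.
A but not B: none.
B but not A: 2021-04-12 through 2021-04-12, 2021-04-22 through 2021-04-24, 2021-04-26 through 2021-04-27, 2021-05-01 through 2021-05-04.
Combining gives A △ B.

2021-04-12 through 2021-04-12, 2021-04-22 through 2021-04-24, 2021-04-26 through 2021-04-27, 2021-05-01 through 2021-05-04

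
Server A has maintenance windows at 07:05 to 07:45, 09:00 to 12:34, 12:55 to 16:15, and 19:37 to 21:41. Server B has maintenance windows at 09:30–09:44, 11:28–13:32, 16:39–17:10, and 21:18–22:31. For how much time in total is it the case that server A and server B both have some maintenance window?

2 h 20 min

A ∩ B = 09:30–09:44, 11:28–12:34, 12:55–13:32, 21:18–21:41.
Total: 14 min + 1 h 6 min + 37 min + 23 min = 2 h 20 min.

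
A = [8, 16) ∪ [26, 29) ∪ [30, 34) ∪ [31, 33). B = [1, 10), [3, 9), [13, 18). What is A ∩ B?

First set merges to [8, 16), [26, 29), [30, 34).
Second set merges to [1, 10), [13, 18).
[8, 16) overlaps B on [8, 10), [13, 16).
[26, 29) falls entirely outside B.
[30, 34) falls entirely outside B.

[8, 10) ∪ [13, 16)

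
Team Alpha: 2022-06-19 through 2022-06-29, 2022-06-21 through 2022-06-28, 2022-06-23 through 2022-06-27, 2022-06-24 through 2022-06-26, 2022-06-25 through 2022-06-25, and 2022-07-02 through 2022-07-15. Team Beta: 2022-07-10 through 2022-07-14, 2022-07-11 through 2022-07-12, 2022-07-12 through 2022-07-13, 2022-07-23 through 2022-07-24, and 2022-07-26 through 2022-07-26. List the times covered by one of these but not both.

2022-06-19 through 2022-06-29, 2022-07-02 through 2022-07-09, 2022-07-15 through 2022-07-15, 2022-07-23 through 2022-07-24, 2022-07-26 through 2022-07-26

A, merged: 2022-06-19 through 2022-06-29, 2022-07-02 through 2022-07-15.
B, merged: 2022-07-10 through 2022-07-14, 2022-07-23 through 2022-07-24, 2022-07-26 through 2022-07-26.
A but not B: 2022-06-19 through 2022-06-29, 2022-07-02 through 2022-07-09, 2022-07-15 through 2022-07-15.
B but not A: 2022-07-23 through 2022-07-24, 2022-07-26 through 2022-07-26.
Combining gives A △ B.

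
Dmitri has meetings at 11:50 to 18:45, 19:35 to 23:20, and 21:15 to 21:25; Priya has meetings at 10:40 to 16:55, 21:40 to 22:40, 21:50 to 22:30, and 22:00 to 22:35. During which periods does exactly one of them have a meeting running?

First set merges to 11:50-18:45, 19:35-23:20.
Second set merges to 10:40-16:55, 21:40-22:40.
A but not B: 16:55-18:45, 19:35-21:40, 22:40-23:20.
B but not A: 10:40-11:50.
Combining gives A △ B.

10:40-11:50, 16:55-18:45, 19:35-21:40, 22:40-23:20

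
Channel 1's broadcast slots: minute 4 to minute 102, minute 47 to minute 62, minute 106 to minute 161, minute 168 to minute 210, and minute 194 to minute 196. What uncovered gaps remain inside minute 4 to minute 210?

The merged coverage is minute 4 to minute 102, minute 106 to minute 161, minute 168 to minute 210.
Gaps within minute 4 to minute 210: minute 102 to minute 106, minute 161 to minute 168.

minute 102 to minute 106, minute 161 to minute 168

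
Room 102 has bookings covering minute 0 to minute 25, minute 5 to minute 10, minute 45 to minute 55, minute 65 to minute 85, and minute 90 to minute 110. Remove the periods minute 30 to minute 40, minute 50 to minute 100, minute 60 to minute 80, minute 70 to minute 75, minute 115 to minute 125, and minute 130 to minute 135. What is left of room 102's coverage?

First set merges to minute 0 to minute 25, minute 45 to minute 55, minute 65 to minute 85, minute 90 to minute 110.
Second set merges to minute 30 to minute 40, minute 50 to minute 100, minute 115 to minute 125, minute 130 to minute 135.
minute 0 to minute 25 is untouched.
minute 45 to minute 55 with B removed leaves minute 45 to minute 50.
minute 65 to minute 85 lies entirely inside B → drops out.
minute 90 to minute 110 with B removed leaves minute 100 to minute 110.

minute 0 to minute 25, minute 45 to minute 50, minute 100 to minute 110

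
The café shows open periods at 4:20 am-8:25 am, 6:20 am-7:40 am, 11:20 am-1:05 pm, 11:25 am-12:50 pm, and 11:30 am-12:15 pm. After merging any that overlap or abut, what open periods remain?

6:20 am-7:40 am overlaps/touches 4:20 am-8:25 am → extend to 4:20 am-8:25 am.
11:20 am-1:05 pm is disjoint → start new block.
11:25 am-12:50 pm overlaps/touches 11:20 am-1:05 pm → extend to 11:20 am-1:05 pm.
11:30 am-12:15 pm overlaps/touches 11:20 am-1:05 pm → extend to 11:20 am-1:05 pm.

4:20 am-8:25 am, 11:20 am-1:05 pm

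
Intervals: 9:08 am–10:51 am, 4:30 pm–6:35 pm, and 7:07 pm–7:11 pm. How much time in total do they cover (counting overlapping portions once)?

Merged: 9:08 am–10:51 am, 4:30 pm–6:35 pm, 7:07 pm–7:11 pm.
Lengths: 1 h 43 min + 2 h 5 min + 4 min = 3 h 52 min.

3 h 52 min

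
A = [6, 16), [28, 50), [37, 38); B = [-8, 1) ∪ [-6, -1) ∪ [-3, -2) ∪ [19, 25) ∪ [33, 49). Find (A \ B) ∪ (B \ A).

[-8, 1) ∪ [6, 16) ∪ [19, 25) ∪ [28, 33) ∪ [49, 50)

Merge the first list: [6, 16), [28, 50).
Merge the second list: [-8, 1), [19, 25), [33, 49).
Only in the first: [6, 16), [28, 33), [49, 50).
Only in the second: [-8, 1), [19, 25).
Together these are the periods covered by exactly one.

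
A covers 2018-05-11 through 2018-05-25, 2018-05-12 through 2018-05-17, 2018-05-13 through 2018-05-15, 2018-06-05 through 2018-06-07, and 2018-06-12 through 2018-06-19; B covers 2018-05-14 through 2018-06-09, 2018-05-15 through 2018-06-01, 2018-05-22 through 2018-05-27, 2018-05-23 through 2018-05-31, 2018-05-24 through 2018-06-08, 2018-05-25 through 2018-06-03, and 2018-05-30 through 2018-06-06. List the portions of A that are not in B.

2018-05-11 through 2018-05-13, 2018-06-12 through 2018-06-19

Merge the first list: 2018-05-11 through 2018-05-25, 2018-06-05 through 2018-06-07, 2018-06-12 through 2018-06-19.
Merge the second list: 2018-05-14 through 2018-06-09.
2018-05-11 through 2018-05-25 \ B = 2018-05-11 through 2018-05-13.
2018-06-05 through 2018-06-07: entirely removed.
2018-06-12 through 2018-06-19: nothing removed.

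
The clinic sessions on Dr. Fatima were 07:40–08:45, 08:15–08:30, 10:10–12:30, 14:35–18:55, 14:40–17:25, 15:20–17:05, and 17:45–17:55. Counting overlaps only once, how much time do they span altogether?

7 h 45 min

Merged: 07:40–08:45, 10:10–12:30, 14:35–18:55.
Lengths: 1 h 5 min + 2 h 20 min + 4 h 20 min = 7 h 45 min.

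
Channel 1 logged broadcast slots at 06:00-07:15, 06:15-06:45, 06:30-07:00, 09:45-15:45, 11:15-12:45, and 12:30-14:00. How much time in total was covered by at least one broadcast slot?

7 h 15 min

Merged: 06:00-07:15, 09:45-15:45.
Lengths: 1 h 15 min + 6 h = 7 h 15 min.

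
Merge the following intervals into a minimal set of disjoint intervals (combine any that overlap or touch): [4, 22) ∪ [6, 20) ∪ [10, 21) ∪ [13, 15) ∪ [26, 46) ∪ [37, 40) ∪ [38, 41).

[6, 20) overlaps/touches [4, 22) → extend to [4, 22).
[10, 21) overlaps/touches [4, 22) → extend to [4, 22).
[13, 15) overlaps/touches [4, 22) → extend to [4, 22).
[26, 46) is disjoint → start new block.
[37, 40) overlaps/touches [26, 46) → extend to [26, 46).
[38, 41) overlaps/touches [26, 46) → extend to [26, 46).

[4, 22) ∪ [26, 46)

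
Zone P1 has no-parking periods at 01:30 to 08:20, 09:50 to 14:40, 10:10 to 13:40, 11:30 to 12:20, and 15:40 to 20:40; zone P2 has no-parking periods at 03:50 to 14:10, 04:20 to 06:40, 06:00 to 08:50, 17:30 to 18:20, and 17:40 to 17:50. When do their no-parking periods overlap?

Merge the first list: 01:30-08:20, 09:50-14:40, 15:40-20:40.
Merge the second list: 03:50-14:10, 17:30-18:20.
01:30-08:20 ∩ B → 03:50-08:20.
09:50-14:40 ∩ B → 09:50-14:10.
15:40-20:40 ∩ B → 17:30-18:20.

03:50-08:20, 09:50-14:10, 17:30-18:20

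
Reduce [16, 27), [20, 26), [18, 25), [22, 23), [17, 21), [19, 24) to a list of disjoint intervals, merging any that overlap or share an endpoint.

Sort by start: [16, 27), [17, 21), [18, 25), [19, 24), [20, 26), [22, 23).
[17, 21) overlaps/touches [16, 27) → extend to [16, 27).
[18, 25) overlaps/touches [16, 27) → extend to [16, 27).
[19, 24) overlaps/touches [16, 27) → extend to [16, 27).
[20, 26) overlaps/touches [16, 27) → extend to [16, 27).
[22, 23) overlaps/touches [16, 27) → extend to [16, 27).

[16, 27)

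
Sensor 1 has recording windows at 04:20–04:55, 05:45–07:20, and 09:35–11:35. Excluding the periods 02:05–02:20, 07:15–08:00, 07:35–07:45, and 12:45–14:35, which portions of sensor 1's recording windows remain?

04:20–04:55, 05:45–07:15, 09:35–11:35

Merge the second list: 02:05–02:20, 07:15–08:00, 12:45–14:35.
04:20–04:55: no B overlap → unchanged.
05:45–07:20 minus B → 05:45–07:15.
09:35–11:35: no B overlap → unchanged.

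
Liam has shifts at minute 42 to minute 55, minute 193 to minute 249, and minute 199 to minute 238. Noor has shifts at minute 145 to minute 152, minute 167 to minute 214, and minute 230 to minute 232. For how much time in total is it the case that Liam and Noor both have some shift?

Merge the first list: minute 42 to minute 55, minute 193 to minute 249.
A ∩ B = minute 193 to minute 214, minute 230 to minute 232.
Total: 21 minutes + 2 minutes = 23 minutes.

23 minutes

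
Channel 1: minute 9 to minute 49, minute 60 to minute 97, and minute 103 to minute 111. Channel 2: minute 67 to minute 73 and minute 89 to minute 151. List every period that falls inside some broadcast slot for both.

minute 67 to minute 73, minute 89 to minute 97, minute 103 to minute 111

minute 9 to minute 49: no overlap with the second set.
minute 60 to minute 97 meets the second set on minute 67 to minute 73, minute 89 to minute 97.
minute 103 to minute 111 meets the second set on minute 103 to minute 111.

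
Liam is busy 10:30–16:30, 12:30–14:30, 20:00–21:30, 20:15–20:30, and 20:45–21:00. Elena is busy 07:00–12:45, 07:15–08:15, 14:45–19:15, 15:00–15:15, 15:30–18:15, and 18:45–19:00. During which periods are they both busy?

10:30–12:45, 14:45–16:30

First set merges to 10:30–16:30, 20:00–21:30.
Second set merges to 07:00–12:45, 14:45–19:15.
10:30–16:30 overlaps B on 10:30–12:45, 14:45–16:30.
20:00–21:30 falls entirely outside B.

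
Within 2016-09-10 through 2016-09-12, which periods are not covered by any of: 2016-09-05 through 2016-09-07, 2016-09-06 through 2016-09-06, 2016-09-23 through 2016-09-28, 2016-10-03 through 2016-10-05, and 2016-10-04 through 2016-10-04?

The merged coverage is 2016-09-05 through 2016-09-07, 2016-09-23 through 2016-09-28, 2016-10-03 through 2016-10-05.
Complement within 2016-09-10 through 2016-09-12: 2016-09-10 through 2016-09-12.

2016-09-10 through 2016-09-12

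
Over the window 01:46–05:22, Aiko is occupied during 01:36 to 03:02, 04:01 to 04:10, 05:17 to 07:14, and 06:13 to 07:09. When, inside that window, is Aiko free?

03:02–04:01, 04:10–05:17

After merging, the occupied span is 01:36–03:02, 04:01–04:10, 05:17–07:14.
Complement within 01:46–05:22: 03:02–04:01, 04:10–05:17.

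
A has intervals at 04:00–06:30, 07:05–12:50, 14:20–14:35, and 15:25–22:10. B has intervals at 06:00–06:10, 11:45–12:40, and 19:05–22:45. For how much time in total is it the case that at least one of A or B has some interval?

15 h 50 min

A ∪ B = 04:00–06:30, 07:05–12:50, 14:20–14:35, 15:25–22:45.
Total: 2 h 30 min + 5 h 45 min + 15 min + 7 h 20 min = 15 h 50 min.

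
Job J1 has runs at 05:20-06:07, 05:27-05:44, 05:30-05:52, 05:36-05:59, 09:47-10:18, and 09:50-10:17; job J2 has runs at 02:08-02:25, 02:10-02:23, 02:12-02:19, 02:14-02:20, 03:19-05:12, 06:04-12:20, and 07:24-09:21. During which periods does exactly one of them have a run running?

First set merges to 05:20–06:07, 09:47–10:18.
Second set merges to 02:08–02:25, 03:19–05:12, 06:04–12:20.
A but not B: 05:20–06:04.
B but not A: 02:08–02:25, 03:19–05:12, 06:07–09:47, 10:18–12:20.
Combining gives A △ B.

02:08–02:25, 03:19–05:12, 05:20–06:04, 06:07–09:47, 10:18–12:20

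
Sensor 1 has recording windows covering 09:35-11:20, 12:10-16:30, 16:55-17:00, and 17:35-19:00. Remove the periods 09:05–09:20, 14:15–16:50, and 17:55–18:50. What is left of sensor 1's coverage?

09:35–11:20 is untouched.
12:10–16:30 with B removed leaves 12:10–14:15.
16:55–17:00 is untouched.
17:35–19:00 with B removed leaves 17:35–17:55, 18:50–19:00.

09:35–11:20, 12:10–14:15, 16:55–17:00, 17:35–17:55, 18:50–19:00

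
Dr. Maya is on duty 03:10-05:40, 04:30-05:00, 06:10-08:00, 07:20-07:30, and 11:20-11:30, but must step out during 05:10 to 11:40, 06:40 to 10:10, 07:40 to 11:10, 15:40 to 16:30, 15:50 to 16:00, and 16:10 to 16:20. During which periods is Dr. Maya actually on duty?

03:10-05:10

Merge the first list: 03:10-05:40, 06:10-08:00, 11:20-11:30.
Merge the second list: 05:10-11:40, 15:40-16:30.
03:10-05:40 \ B = 03:10-05:10.
06:10-08:00: entirely removed.
11:20-11:30: entirely removed.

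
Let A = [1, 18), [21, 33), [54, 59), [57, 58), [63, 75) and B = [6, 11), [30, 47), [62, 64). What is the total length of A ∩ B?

Merge the first list: [1, 18), [21, 33), [54, 59), [63, 75).
A ∩ B = [6, 11), [30, 33), [63, 64).
Total: 5 + 3 + 1 = 9.

9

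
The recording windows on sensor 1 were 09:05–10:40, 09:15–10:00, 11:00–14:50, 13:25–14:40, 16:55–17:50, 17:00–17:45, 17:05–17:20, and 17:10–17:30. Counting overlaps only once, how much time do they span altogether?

6 h 20 min

Merged: 09:05–10:40, 11:00–14:50, 16:55–17:50.
Lengths: 1 h 35 min + 3 h 50 min + 55 min = 6 h 20 min.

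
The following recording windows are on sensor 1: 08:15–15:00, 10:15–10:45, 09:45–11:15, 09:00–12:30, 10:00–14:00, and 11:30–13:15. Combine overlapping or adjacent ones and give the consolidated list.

08:15–15:00

Sort by start: 08:15–15:00, 09:00–12:30, 09:45–11:15, 10:00–14:00, 10:15–10:45, 11:30–13:15.
09:00–12:30 overlaps/touches 08:15–15:00 → extend to 08:15–15:00.
09:45–11:15 overlaps/touches 08:15–15:00 → extend to 08:15–15:00.
10:00–14:00 overlaps/touches 08:15–15:00 → extend to 08:15–15:00.
10:15–10:45 overlaps/touches 08:15–15:00 → extend to 08:15–15:00.
11:30–13:15 overlaps/touches 08:15–15:00 → extend to 08:15–15:00.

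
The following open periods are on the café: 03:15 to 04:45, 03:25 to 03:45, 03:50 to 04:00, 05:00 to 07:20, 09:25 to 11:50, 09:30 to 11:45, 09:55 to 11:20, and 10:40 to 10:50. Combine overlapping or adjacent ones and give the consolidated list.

03:15–04:45, 05:00–07:20, 09:25–11:50

03:25–03:45 overlaps/touches 03:15–04:45 → extend to 03:15–04:45.
03:50–04:00 overlaps/touches 03:15–04:45 → extend to 03:15–04:45.
05:00–07:20 is disjoint → start new block.
09:25–11:50 is disjoint → start new block.
09:30–11:45 overlaps/touches 09:25–11:50 → extend to 09:25–11:50.
09:55–11:20 overlaps/touches 09:25–11:50 → extend to 09:25–11:50.
10:40–10:50 overlaps/touches 09:25–11:50 → extend to 09:25–11:50.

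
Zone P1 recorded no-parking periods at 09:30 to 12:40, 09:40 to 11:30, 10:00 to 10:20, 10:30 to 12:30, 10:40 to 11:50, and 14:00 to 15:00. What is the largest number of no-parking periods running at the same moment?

4

At 10:40, 4 of the intervals are simultaneously active.
No point has more.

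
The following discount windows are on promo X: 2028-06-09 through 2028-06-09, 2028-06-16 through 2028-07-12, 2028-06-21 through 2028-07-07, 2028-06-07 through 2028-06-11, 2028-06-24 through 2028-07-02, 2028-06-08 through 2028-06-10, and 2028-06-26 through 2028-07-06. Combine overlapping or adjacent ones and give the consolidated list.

Sort by start: 2028-06-07 through 2028-06-11, 2028-06-08 through 2028-06-10, 2028-06-09 through 2028-06-09, 2028-06-16 through 2028-07-12, 2028-06-21 through 2028-07-07, 2028-06-24 through 2028-07-02, 2028-06-26 through 2028-07-06.
2028-06-08 through 2028-06-10 overlaps/touches 2028-06-07 through 2028-06-11 → extend to 2028-06-07 through 2028-06-11.
2028-06-09 through 2028-06-09 overlaps/touches 2028-06-07 through 2028-06-11 → extend to 2028-06-07 through 2028-06-11.
2028-06-16 through 2028-07-12 is disjoint → start new block.
2028-06-21 through 2028-07-07 overlaps/touches 2028-06-16 through 2028-07-12 → extend to 2028-06-16 through 2028-07-12.
2028-06-24 through 2028-07-02 overlaps/touches 2028-06-16 through 2028-07-12 → extend to 2028-06-16 through 2028-07-12.
2028-06-26 through 2028-07-06 overlaps/touches 2028-06-16 through 2028-07-12 → extend to 2028-06-16 through 2028-07-12.

2028-06-07 through 2028-06-11, 2028-06-16 through 2028-07-12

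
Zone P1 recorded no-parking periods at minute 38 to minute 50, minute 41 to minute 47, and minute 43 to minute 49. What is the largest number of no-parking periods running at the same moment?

Walk the sorted start/end points keeping a running depth.
The depth first hits 3 at minute 43.

3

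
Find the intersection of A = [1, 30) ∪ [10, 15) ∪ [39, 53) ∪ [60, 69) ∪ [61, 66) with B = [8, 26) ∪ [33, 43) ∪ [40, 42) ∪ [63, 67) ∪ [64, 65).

First set merges to [1, 30), [39, 53), [60, 69).
Second set merges to [8, 26), [33, 43), [63, 67).
[1, 30) ∩ B → [8, 26).
[39, 53) ∩ B → [39, 43).
[60, 69) ∩ B → [63, 67).

[8, 26) ∪ [39, 43) ∪ [63, 67)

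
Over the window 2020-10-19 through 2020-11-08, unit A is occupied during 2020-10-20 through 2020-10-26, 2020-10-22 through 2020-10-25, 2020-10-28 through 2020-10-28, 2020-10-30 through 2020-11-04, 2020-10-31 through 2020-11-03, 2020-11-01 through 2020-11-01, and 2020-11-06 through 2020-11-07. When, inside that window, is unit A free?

2020-10-19 through 2020-10-19, 2020-10-27 through 2020-10-27, 2020-10-29 through 2020-10-29, 2020-11-05 through 2020-11-05, 2020-11-08 through 2020-11-08

After merging, the occupied span is 2020-10-20 through 2020-10-26, 2020-10-28 through 2020-10-28, 2020-10-30 through 2020-11-04, 2020-11-06 through 2020-11-07.
Complement within 2020-10-19 through 2020-11-08: 2020-10-19 through 2020-10-19, 2020-10-27 through 2020-10-27, 2020-10-29 through 2020-10-29, 2020-11-05 through 2020-11-05, 2020-11-08 through 2020-11-08.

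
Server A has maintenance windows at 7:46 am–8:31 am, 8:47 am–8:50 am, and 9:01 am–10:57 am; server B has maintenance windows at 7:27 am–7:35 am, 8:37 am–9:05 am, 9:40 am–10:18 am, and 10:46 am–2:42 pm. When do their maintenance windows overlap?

7:46 am–8:31 am: no overlap with the second set.
8:47 am–8:50 am meets the second set on 8:47 am–8:50 am.
9:01 am–10:57 am meets the second set on 9:01 am–9:05 am, 9:40 am–10:18 am, 10:46 am–10:57 am.

8:47 am–8:50 am, 9:01 am–9:05 am, 9:40 am–10:18 am, 10:46 am–10:57 am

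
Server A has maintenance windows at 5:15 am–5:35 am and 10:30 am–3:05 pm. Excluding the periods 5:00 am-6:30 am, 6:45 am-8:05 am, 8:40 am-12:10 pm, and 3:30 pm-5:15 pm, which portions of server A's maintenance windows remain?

12:10 pm-3:05 pm

5:15 am-5:35 am: fully covered by B → removed.
10:30 am-3:05 pm minus B → 12:10 pm-3:05 pm.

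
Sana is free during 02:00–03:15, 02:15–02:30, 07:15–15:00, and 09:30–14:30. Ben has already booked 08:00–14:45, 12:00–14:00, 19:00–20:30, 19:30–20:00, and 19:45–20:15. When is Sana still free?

First set merges to 02:00–03:15, 07:15–15:00.
Second set merges to 08:00–14:45, 19:00–20:30.
02:00–03:15: nothing removed.
07:15–15:00 \ B = 07:15–08:00, 14:45–15:00.

02:00–03:15, 07:15–08:00, 14:45–15:00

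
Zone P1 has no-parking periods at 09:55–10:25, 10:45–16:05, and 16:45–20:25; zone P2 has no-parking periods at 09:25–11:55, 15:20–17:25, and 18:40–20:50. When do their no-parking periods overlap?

09:55–10:25, 10:45–11:55, 15:20–16:05, 16:45–17:25, 18:40–20:25

09:55–10:25 overlaps B on 09:55–10:25.
10:45–16:05 overlaps B on 10:45–11:55, 15:20–16:05.
16:45–20:25 overlaps B on 16:45–17:25, 18:40–20:25.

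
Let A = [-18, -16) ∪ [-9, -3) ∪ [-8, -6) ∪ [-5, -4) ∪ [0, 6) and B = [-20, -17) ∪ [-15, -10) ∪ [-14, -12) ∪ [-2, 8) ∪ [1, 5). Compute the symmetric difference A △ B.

[-20, -18) ∪ [-17, -16) ∪ [-15, -10) ∪ [-9, -3) ∪ [-2, 0) ∪ [6, 8)

First set merges to [-18, -16), [-9, -3), [0, 6).
Second set merges to [-20, -17), [-15, -10), [-2, 8).
Only in the first: [-17, -16), [-9, -3).
Only in the second: [-20, -18), [-15, -10), [-2, 0), [6, 8).
Together these are the periods covered by exactly one.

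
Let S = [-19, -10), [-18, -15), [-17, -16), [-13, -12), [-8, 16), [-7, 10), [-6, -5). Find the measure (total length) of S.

33

Merged: [-19, -10), [-8, 16).
Lengths: 9 + 24 = 33.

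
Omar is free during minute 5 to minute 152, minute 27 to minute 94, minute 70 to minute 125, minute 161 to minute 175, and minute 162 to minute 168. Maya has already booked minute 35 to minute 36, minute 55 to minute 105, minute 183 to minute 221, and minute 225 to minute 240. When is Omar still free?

Merge the first list: minute 5 to minute 152, minute 161 to minute 175.
minute 5 to minute 152 with B removed leaves minute 5 to minute 35, minute 36 to minute 55, minute 105 to minute 152.
minute 161 to minute 175 is untouched.

minute 5 to minute 35, minute 36 to minute 55, minute 105 to minute 152, minute 161 to minute 175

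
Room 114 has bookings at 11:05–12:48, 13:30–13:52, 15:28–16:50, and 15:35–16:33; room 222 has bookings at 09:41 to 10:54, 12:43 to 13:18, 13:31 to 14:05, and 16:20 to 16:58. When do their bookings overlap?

12:43-12:48, 13:31-13:52, 16:20-16:50

A, merged: 11:05-12:48, 13:30-13:52, 15:28-16:50.
11:05-12:48 ∩ B → 12:43-12:48.
13:30-13:52 ∩ B → 13:31-13:52.
15:28-16:50 ∩ B → 16:20-16:50.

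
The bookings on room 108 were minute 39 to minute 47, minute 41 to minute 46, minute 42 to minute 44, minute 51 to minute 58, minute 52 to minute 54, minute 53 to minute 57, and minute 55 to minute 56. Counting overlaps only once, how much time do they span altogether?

Merged: minute 39 to minute 47, minute 51 to minute 58.
Lengths: 8 minutes + 7 minutes = 15 minutes.

15 minutes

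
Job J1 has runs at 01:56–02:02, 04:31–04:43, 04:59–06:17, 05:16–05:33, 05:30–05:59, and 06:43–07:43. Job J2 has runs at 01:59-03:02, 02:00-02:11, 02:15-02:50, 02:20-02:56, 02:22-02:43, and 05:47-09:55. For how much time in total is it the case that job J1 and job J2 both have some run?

A, merged: 01:56–02:02, 04:31–04:43, 04:59–06:17, 06:43–07:43.
B, merged: 01:59–03:02, 05:47–09:55.
A ∩ B = 01:59–02:02, 05:47–06:17, 06:43–07:43.
Total: 3 min + 30 min + 1 h = 1 h 33 min.

1 h 33 min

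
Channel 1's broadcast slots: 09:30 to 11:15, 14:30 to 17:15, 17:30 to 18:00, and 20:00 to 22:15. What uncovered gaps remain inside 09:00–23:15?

The merged coverage is 09:30–11:15, 14:30–17:15, 17:30–18:00, 20:00–22:15.
Uncovered inside 09:00–23:15: 09:00–09:30, 11:15–14:30, 17:15–17:30, 18:00–20:00, 22:15–23:15.

09:00–09:30, 11:15–14:30, 17:15–17:30, 18:00–20:00, 22:15–23:15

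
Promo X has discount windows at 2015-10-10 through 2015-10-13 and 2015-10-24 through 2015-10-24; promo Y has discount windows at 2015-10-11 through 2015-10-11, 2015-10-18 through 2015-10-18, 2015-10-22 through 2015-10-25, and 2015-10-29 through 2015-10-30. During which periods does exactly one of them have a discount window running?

Only in the first: 2015-10-10 through 2015-10-10, 2015-10-12 through 2015-10-13.
Only in the second: 2015-10-18 through 2015-10-18, 2015-10-22 through 2015-10-23, 2015-10-25 through 2015-10-25, 2015-10-29 through 2015-10-30.
Together these are the periods covered by exactly one.

2015-10-10 through 2015-10-10, 2015-10-12 through 2015-10-13, 2015-10-18 through 2015-10-18, 2015-10-22 through 2015-10-23, 2015-10-25 through 2015-10-25, 2015-10-29 through 2015-10-30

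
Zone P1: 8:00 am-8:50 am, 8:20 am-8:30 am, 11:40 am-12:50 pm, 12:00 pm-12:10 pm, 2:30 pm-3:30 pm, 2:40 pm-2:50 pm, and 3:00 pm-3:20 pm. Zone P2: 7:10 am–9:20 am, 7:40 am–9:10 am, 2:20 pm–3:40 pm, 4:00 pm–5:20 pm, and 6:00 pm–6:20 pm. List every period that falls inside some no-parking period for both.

Merge the first list: 8:00 am–8:50 am, 11:40 am–12:50 pm, 2:30 pm–3:30 pm.
Merge the second list: 7:10 am–9:20 am, 2:20 pm–3:40 pm, 4:00 pm–5:20 pm, 6:00 pm–6:20 pm.
8:00 am–8:50 am ∩ B → 8:00 am–8:50 am.
11:40 am–12:50 pm meets no B interval.
2:30 pm–3:30 pm ∩ B → 2:30 pm–3:30 pm.

8:00 am–8:50 am, 2:30 pm–3:30 pm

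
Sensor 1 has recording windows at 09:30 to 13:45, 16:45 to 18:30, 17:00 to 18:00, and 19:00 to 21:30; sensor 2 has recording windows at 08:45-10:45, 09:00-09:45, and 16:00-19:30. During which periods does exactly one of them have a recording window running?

Merge the first list: 09:30-13:45, 16:45-18:30, 19:00-21:30.
Merge the second list: 08:45-10:45, 16:00-19:30.
Only in the first: 10:45-13:45, 19:30-21:30.
Only in the second: 08:45-09:30, 16:00-16:45, 18:30-19:00.
Together these are the periods covered by exactly one.

08:45-09:30, 10:45-13:45, 16:00-16:45, 18:30-19:00, 19:30-21:30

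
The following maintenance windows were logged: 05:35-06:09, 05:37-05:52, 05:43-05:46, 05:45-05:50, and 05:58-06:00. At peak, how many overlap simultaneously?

Walk the sorted start/end points keeping a running depth.
The depth first hits 4 at 05:45.

4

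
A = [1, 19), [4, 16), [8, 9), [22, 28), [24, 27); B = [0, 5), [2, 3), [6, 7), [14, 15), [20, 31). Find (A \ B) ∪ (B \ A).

[0, 1) ∪ [5, 6) ∪ [7, 14) ∪ [15, 19) ∪ [20, 22) ∪ [28, 31)

A, merged: [1, 19), [22, 28).
B, merged: [0, 5), [6, 7), [14, 15), [20, 31).
A \ B = [5, 6), [7, 14), [15, 19).
B \ A = [0, 1), [20, 22), [28, 31).
Union of the two gives the symmetric difference.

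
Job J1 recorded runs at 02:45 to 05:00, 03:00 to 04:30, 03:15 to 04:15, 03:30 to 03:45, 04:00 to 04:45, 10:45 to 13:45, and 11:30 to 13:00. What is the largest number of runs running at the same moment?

At 03:30, 4 of the intervals are simultaneously active.
No point has more.

4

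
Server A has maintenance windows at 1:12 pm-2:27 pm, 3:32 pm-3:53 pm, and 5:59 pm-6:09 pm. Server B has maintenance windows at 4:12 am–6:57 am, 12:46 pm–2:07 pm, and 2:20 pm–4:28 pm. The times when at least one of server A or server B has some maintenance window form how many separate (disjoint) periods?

3

A ∪ B = 4:12 am-6:57 am, 12:46 pm-4:28 pm, 5:59 pm-6:09 pm.
That is 3 disjoint pieces.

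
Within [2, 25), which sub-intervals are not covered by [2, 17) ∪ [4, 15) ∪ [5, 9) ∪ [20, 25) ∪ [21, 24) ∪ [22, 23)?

[17, 20)

The merged coverage is [2, 17), [20, 25).
Gaps within [2, 25): [17, 20).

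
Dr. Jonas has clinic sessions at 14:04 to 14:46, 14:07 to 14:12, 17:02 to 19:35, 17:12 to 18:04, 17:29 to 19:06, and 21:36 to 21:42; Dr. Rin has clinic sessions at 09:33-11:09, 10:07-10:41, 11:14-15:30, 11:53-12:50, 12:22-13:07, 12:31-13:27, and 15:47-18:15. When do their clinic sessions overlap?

First set merges to 14:04–14:46, 17:02–19:35, 21:36–21:42.
Second set merges to 09:33–11:09, 11:14–15:30, 15:47–18:15.
14:04–14:46 ∩ B → 14:04–14:46.
17:02–19:35 ∩ B → 17:02–18:15.
21:36–21:42 meets no B interval.

14:04–14:46, 17:02–18:15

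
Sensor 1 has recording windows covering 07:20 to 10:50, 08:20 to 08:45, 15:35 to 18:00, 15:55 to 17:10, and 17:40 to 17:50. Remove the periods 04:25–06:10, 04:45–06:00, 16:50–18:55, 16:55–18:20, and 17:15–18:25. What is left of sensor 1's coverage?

07:20–10:50, 15:35–16:50

A, merged: 07:20–10:50, 15:35–18:00.
B, merged: 04:25–06:10, 16:50–18:55.
07:20–10:50: no B overlap → unchanged.
15:35–18:00 minus B → 15:35–16:50.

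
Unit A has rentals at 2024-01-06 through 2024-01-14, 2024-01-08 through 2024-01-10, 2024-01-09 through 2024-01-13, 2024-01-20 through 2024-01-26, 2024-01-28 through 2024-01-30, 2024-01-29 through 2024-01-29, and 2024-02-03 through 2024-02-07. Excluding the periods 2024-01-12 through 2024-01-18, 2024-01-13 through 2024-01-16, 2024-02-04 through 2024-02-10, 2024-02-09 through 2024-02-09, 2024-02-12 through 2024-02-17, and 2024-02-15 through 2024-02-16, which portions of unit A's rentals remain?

2024-01-06 through 2024-01-11, 2024-01-20 through 2024-01-26, 2024-01-28 through 2024-01-30, 2024-02-03 through 2024-02-03

First set merges to 2024-01-06 through 2024-01-14, 2024-01-20 through 2024-01-26, 2024-01-28 through 2024-01-30, 2024-02-03 through 2024-02-07.
Second set merges to 2024-01-12 through 2024-01-18, 2024-02-04 through 2024-02-10, 2024-02-12 through 2024-02-17.
2024-01-06 through 2024-01-14 minus B → 2024-01-06 through 2024-01-11.
2024-01-20 through 2024-01-26: no B overlap → unchanged.
2024-01-28 through 2024-01-30: no B overlap → unchanged.
2024-02-03 through 2024-02-07 minus B → 2024-02-03 through 2024-02-03.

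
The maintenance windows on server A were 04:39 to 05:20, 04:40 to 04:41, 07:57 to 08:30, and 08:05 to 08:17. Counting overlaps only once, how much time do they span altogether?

Merged: 04:39–05:20, 07:57–08:30.
Lengths: 41 min + 33 min = 1 h 14 min.

1 h 14 min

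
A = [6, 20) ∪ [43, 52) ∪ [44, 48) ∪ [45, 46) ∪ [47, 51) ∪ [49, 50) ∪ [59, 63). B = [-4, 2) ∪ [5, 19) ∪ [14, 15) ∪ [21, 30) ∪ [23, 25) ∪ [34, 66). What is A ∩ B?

Merge the first list: [6, 20), [43, 52), [59, 63).
Merge the second list: [-4, 2), [5, 19), [21, 30), [34, 66).
[6, 20) ∩ B → [6, 19).
[43, 52) ∩ B → [43, 52).
[59, 63) ∩ B → [59, 63).

[6, 19) ∪ [43, 52) ∪ [59, 63)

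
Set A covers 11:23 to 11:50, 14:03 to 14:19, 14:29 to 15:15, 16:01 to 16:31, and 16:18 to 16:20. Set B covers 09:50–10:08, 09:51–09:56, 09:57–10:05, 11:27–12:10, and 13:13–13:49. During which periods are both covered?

A, merged: 11:23–11:50, 14:03–14:19, 14:29–15:15, 16:01–16:31.
B, merged: 09:50–10:08, 11:27–12:10, 13:13–13:49.
11:23–11:50 overlaps B on 11:27–11:50.
14:03–14:19 falls entirely outside B.
14:29–15:15 falls entirely outside B.
16:01–16:31 falls entirely outside B.

11:27–11:50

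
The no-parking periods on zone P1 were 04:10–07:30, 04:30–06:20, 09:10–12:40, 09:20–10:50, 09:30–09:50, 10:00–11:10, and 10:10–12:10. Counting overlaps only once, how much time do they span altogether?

6 h 50 min

Merged: 04:10–07:30, 09:10–12:40.
Lengths: 3 h 20 min + 3 h 30 min = 6 h 50 min.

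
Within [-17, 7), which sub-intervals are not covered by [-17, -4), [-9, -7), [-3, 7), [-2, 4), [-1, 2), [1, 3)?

[-4, -3)

The merged coverage is [-17, -4), [-3, 7).
Complement within [-17, 7): [-4, -3).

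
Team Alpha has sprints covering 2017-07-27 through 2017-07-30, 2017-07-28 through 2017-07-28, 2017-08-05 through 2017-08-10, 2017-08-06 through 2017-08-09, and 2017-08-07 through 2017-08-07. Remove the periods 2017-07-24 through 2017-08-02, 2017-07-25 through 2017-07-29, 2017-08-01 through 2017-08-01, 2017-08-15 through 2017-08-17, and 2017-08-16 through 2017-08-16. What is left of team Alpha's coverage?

2017-08-05 through 2017-08-10

Merge the first list: 2017-07-27 through 2017-07-30, 2017-08-05 through 2017-08-10.
Merge the second list: 2017-07-24 through 2017-08-02, 2017-08-15 through 2017-08-17.
2017-07-27 through 2017-07-30 lies entirely inside B → drops out.
2017-08-05 through 2017-08-10 is untouched.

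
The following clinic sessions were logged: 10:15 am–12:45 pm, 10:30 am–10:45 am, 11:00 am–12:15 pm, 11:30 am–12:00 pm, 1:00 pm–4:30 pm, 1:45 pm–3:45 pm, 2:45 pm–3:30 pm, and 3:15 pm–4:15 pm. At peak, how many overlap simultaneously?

4

Sweep endpoints in order; track running count of active intervals.
Peak of 4 reached at 3:15 pm.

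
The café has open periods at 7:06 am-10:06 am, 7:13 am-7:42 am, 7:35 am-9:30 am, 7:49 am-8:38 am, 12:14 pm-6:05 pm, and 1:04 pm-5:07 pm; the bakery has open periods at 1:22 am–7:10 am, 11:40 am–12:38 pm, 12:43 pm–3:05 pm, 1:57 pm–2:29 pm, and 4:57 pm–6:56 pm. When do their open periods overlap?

First set merges to 7:06 am-10:06 am, 12:14 pm-6:05 pm.
Second set merges to 1:22 am-7:10 am, 11:40 am-12:38 pm, 12:43 pm-3:05 pm, 4:57 pm-6:56 pm.
7:06 am-10:06 am ∩ B → 7:06 am-7:10 am.
12:14 pm-6:05 pm ∩ B → 12:14 pm-12:38 pm, 12:43 pm-3:05 pm, 4:57 pm-6:05 pm.

7:06 am-7:10 am, 12:14 pm-12:38 pm, 12:43 pm-3:05 pm, 4:57 pm-6:05 pm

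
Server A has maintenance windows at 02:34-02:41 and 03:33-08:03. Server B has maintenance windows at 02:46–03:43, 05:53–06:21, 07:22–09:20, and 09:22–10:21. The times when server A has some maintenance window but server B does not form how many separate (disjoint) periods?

A \ B = 02:34–02:41, 03:43–05:53, 06:21–07:22.
That is 3 disjoint pieces.

3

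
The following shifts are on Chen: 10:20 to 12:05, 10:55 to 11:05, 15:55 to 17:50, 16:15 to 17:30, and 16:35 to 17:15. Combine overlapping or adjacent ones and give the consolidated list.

10:20–12:05, 15:55–17:50

10:55–11:05 overlaps/touches 10:20–12:05 → extend to 10:20–12:05.
15:55–17:50 is disjoint → start new block.
16:15–17:30 overlaps/touches 15:55–17:50 → extend to 15:55–17:50.
16:35–17:15 overlaps/touches 15:55–17:50 → extend to 15:55–17:50.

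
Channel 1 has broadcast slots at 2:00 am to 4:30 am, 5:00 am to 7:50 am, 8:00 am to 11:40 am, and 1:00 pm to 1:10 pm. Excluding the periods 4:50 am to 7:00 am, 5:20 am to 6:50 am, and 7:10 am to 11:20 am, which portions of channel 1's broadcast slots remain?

B, merged: 4:50 am-7:00 am, 7:10 am-11:20 am.
2:00 am-4:30 am: nothing removed.
5:00 am-7:50 am \ B = 7:00 am-7:10 am.
8:00 am-11:40 am \ B = 11:20 am-11:40 am.
1:00 pm-1:10 pm: nothing removed.

2:00 am-4:30 am, 7:00 am-7:10 am, 11:20 am-11:40 am, 1:00 pm-1:10 pm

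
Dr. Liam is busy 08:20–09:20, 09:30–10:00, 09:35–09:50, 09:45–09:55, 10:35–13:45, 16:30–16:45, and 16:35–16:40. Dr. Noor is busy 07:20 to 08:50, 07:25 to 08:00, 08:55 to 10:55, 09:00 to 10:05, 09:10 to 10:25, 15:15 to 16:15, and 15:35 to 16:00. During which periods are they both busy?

A, merged: 08:20-09:20, 09:30-10:00, 10:35-13:45, 16:30-16:45.
B, merged: 07:20-08:50, 08:55-10:55, 15:15-16:15.
08:20-09:20 meets the second set on 08:20-08:50, 08:55-09:20.
09:30-10:00 meets the second set on 09:30-10:00.
10:35-13:45 meets the second set on 10:35-10:55.
16:30-16:45: no overlap with the second set.

08:20-08:50, 08:55-09:20, 09:30-10:00, 10:35-10:55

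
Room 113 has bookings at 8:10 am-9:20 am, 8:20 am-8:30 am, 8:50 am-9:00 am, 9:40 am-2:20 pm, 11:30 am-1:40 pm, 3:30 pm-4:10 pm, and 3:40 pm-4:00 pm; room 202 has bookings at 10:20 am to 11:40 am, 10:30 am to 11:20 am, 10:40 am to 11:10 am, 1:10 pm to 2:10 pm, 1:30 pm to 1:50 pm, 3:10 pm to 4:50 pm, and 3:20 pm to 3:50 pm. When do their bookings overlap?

10:20 am-11:40 am, 1:10 pm-2:10 pm, 3:30 pm-4:10 pm

First set merges to 8:10 am-9:20 am, 9:40 am-2:20 pm, 3:30 pm-4:10 pm.
Second set merges to 10:20 am-11:40 am, 1:10 pm-2:10 pm, 3:10 pm-4:50 pm.
8:10 am-9:20 am falls entirely outside B.
9:40 am-2:20 pm overlaps B on 10:20 am-11:40 am, 1:10 pm-2:10 pm.
3:30 pm-4:10 pm overlaps B on 3:30 pm-4:10 pm.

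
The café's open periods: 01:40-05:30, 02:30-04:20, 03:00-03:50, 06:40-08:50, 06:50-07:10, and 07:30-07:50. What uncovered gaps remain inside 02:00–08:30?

Covered (merged): 01:40–05:30, 06:40–08:50.
Complement within 02:00–08:30: 05:30–06:40.

05:30–06:40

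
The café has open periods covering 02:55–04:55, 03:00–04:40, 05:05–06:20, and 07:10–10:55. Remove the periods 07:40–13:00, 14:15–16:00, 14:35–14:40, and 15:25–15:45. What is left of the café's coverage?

02:55–04:55, 05:05–06:20, 07:10–07:40

Merge the first list: 02:55–04:55, 05:05–06:20, 07:10–10:55.
Merge the second list: 07:40–13:00, 14:15–16:00.
02:55–04:55: nothing removed.
05:05–06:20: nothing removed.
07:10–10:55 \ B = 07:10–07:40.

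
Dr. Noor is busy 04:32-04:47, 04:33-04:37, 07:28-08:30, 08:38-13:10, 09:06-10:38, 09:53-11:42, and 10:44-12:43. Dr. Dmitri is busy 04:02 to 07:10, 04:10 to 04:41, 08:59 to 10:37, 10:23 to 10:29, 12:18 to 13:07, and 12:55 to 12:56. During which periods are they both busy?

Merge the first list: 04:32–04:47, 07:28–08:30, 08:38–13:10.
Merge the second list: 04:02–07:10, 08:59–10:37, 12:18–13:07.
04:32–04:47 meets the second set on 04:32–04:47.
07:28–08:30: no overlap with the second set.
08:38–13:10 meets the second set on 08:59–10:37, 12:18–13:07.

04:32–04:47, 08:59–10:37, 12:18–13:07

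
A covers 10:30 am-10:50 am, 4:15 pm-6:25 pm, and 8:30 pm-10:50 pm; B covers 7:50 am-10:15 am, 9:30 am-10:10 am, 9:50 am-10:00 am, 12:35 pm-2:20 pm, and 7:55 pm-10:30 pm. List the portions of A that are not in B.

10:30 am–10:50 am, 4:15 pm–6:25 pm, 10:30 pm–10:50 pm

B, merged: 7:50 am–10:15 am, 12:35 pm–2:20 pm, 7:55 pm–10:30 pm.
10:30 am–10:50 am: no B overlap → unchanged.
4:15 pm–6:25 pm: no B overlap → unchanged.
8:30 pm–10:50 pm minus B → 10:30 pm–10:50 pm.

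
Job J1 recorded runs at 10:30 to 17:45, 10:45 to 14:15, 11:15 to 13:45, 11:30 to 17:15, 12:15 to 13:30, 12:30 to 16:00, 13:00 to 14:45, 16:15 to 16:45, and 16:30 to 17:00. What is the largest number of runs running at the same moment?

7

Sweep endpoints in order; track running count of active intervals.
Peak of 7 reached at 13:00.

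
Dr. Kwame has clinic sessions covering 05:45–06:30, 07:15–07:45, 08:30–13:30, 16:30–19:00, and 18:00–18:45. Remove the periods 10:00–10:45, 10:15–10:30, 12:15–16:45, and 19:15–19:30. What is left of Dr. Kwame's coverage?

05:45–06:30, 07:15–07:45, 08:30–10:00, 10:45–12:15, 16:45–19:00

First set merges to 05:45–06:30, 07:15–07:45, 08:30–13:30, 16:30–19:00.
Second set merges to 10:00–10:45, 12:15–16:45, 19:15–19:30.
05:45–06:30: no B overlap → unchanged.
07:15–07:45: no B overlap → unchanged.
08:30–13:30 minus B → 08:30–10:00, 10:45–12:15.
16:30–19:00 minus B → 16:45–19:00.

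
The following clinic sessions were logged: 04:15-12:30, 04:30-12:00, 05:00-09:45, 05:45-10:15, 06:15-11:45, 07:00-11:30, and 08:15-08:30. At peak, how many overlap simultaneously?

Sweep endpoints in order; track running count of active intervals.
Peak of 7 reached at 08:15.

7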